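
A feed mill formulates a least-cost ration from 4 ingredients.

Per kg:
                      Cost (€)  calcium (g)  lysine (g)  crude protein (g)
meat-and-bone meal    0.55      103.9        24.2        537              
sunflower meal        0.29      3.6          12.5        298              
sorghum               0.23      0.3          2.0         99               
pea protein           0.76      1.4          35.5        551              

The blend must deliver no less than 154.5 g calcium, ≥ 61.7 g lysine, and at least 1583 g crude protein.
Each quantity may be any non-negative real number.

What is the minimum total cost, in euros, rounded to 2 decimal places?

€1.58

Let x1 = kg of meat-and-bone meal, x2 = kg of sunflower meal, x3 = kg of sorghum, x4 = kg of pea protein.
Minimize 0.55x1 + 0.29x2 + 0.23x3 + 0.76x4 s.t.:
  103.9x1 + 3.6x2 + 0.3x3 + 1.4x4 ≥ 154.5   (calcium)
  24.2x1 + 12.5x2 + 2x3 + 35.5x4 ≥ 61.7   (lysine)
  537x1 + 298x2 + 99x3 + 551x4 ≥ 1583   (crude protein)
  x1, x2, x3, x4 ≥ 0.
The minimum-cost mix takes nothing from sorghum, pea protein — only meat-and-bone meal, sunflower meal. Binding constraints: calcium and crude protein.
So meat-and-bone meal = 1.39 kg, sunflower meal = 2.808 kg.
Hence cost = 0.55·1.39 + 0.29·2.808 = €1.5788.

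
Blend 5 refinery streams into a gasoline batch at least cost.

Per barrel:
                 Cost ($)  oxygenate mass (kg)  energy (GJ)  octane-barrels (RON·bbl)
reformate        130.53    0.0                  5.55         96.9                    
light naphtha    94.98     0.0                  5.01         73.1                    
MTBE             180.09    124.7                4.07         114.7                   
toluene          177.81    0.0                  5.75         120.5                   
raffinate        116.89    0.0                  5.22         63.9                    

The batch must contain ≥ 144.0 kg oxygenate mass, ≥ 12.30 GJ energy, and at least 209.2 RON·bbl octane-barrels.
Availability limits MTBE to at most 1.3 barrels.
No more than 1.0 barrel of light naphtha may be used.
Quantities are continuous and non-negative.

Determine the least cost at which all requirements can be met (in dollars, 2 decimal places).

Let x1 = barrels of reformate, x2 = barrels of light naphtha, x3 = barrels of MTBE, x4 = barrels of toluene, x5 = barrels of raffinate.
Minimise 130.53x1 + 94.98x2 + 180.09x3 + 177.81x4 + 116.89x5 subject to:
  124.7x3 ≥ 144   (oxygenate mass)
  5.55x1 + 5.01x2 + 4.07x3 + 5.75x4 + 5.22x5 ≥ 12.3   (energy)
  96.9x1 + 73.1x2 + 114.7x3 + 120.5x4 + 63.9x5 ≥ 209.2   (octane-barrels)
  x3 ≤ 1.3
  x2 ≤ 1
  x1, x2, x3, x4, x5 ≥ 0.
At the optimum only light naphtha, MTBE, raffinate are positive (reformate, toluene = 0). Binding constraints: oxygenate mass, energy, the light naphtha cap.
Solving gives x2 = 1, x3 = 1.15477, x5 = 0.496184.
Total cost: 94.98·1 + 180.09·1.15477 + 116.89·0.496184 = 360.9415.

$360.94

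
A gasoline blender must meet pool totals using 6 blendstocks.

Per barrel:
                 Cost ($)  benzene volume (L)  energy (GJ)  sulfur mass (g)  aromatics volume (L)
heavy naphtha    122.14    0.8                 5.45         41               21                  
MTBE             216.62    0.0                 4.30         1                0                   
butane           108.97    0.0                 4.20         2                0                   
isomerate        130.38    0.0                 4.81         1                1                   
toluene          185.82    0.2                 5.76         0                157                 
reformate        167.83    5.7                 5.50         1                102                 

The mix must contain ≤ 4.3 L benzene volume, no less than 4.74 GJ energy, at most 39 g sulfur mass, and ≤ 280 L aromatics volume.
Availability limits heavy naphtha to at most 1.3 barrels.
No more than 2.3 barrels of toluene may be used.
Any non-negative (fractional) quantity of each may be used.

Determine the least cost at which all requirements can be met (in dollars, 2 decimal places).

$106.23

This is a linear program. Let x1 = barrels of heavy naphtha, x2 = barrels of MTBE, x3 = barrels of butane, x4 = barrels of isomerate, x5 = barrels of toluene, x6 = barrels of reformate.
min 122.14x1 + 216.62x2 + 108.97x3 + 130.38x4 + 185.82x5 + 167.83x6 subject to:
  0.8x1 + 0.2x5 + 5.7x6 ≤ 4.3   (benzene volume)
  5.45x1 + 4.3x2 + 4.2x3 + 4.81x4 + 5.76x5 + 5.5x6 ≥ 4.74   (energy)
  41x1 + 1x2 + 2x3 + 1x4 + 1x6 ≤ 39   (sulfur mass)
  21x1 + 1x4 + 157x5 + 102x6 ≤ 280   (aromatics volume)
  x1 ≤ 1.3
  x5 ≤ 2.3
  x1, x2, x3, x4, x5, x6 ≥ 0.
The optimal basis is {heavy naphtha}; MTBE, butane, isomerate, toluene, reformate drop out. The energy requirement is met with equality.
That vertex is x1 = 0.8697.
Cost = 122.14·0.8697 = 106.2252.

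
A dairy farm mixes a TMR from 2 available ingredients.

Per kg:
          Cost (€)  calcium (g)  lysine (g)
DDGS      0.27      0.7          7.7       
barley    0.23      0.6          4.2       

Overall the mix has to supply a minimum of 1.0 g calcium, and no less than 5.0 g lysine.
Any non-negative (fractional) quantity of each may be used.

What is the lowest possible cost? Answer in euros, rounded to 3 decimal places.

Set it up as a linear program. Let x1 = kg of DDGS, x2 = kg of barley.
Minimize 0.27x1 + 0.23x2 with:
  0.7x1 + 0.6x2 ≥ 1   (calcium)
  7.7x1 + 4.2x2 ≥ 5   (lysine)
  x1, x2 ≥ 0.
At the optimum only barley is positive (DDGS = 0). There the calcium constraint is tight.
Optimal quantities: barley = 1.667 kg.
Objective = 0.23·1.667 = 0.38341.

€0.383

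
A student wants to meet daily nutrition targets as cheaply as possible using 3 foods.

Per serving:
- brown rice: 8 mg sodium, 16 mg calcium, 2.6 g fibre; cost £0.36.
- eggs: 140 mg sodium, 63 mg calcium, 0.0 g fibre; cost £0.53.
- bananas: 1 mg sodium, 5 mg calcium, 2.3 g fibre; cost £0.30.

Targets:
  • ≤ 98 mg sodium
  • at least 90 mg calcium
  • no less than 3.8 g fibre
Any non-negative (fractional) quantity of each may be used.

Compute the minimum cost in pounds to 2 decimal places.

£1.59

Set it up as a linear program. Let x1 = servings of brown rice, x2 = servings of eggs, x3 = servings of bananas.
min 0.36x1 + 0.53x2 + 0.3x3 subject to:
  8x1 + 140x2 + 1x3 ≤ 98   (sodium)
  16x1 + 63x2 + 5x3 ≥ 90   (calcium)
  2.6x1 + 2.3x3 ≥ 3.8   (fibre)
  x1, x2, x3 ≥ 0.
The optimal basis is {brown rice, eggs}; bananas drops out. Binding constraints: sodium and calcium.
Solving gives x1 = 3.702, x2 = 0.4885.
Objective = 0.36·3.702 + 0.53·0.4885 = 1.5916.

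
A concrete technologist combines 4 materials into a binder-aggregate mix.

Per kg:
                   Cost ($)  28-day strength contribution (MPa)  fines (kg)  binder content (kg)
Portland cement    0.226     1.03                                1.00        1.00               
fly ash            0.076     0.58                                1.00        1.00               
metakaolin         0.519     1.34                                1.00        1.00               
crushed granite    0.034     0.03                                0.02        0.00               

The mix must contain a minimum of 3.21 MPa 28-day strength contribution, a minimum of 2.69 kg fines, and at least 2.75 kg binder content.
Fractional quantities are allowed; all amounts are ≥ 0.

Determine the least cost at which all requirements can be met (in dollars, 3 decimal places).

$0.421

Treat it as an LP. Let x1 = kg of Portland cement, x2 = kg of fly ash, x3 = kg of metakaolin, x4 = kg of crushed granite.
min 0.226x1 + 0.076x2 + 0.519x3 + 0.034x4 with:
  1.03x1 + 0.58x2 + 1.34x3 + 0.03x4 ≥ 3.21   (28-day strength contribution)
  1x1 + 1x2 + 1x3 + 0.02x4 ≥ 2.69   (fines)
  1x1 + 1x2 + 1x3 ≥ 2.75   (binder content)
  x1, x2, x3, x4 ≥ 0.
The cheapest feasible vertex uses only fly ash; Portland cement, metakaolin, crushed granite are not used. Binding constraint: 28-day strength contribution.
Solving gives x2 = 5.534.
Objective = 0.076·5.534 = 0.42058.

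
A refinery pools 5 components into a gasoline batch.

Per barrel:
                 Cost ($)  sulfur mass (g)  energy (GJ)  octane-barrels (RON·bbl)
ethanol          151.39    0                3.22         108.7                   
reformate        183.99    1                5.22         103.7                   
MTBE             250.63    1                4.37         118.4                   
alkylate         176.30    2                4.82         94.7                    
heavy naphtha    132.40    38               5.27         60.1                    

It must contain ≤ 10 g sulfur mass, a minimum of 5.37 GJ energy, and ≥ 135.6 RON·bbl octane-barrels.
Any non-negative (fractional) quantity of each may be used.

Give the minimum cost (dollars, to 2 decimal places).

Treat it as an LP. Let x1 = barrels of ethanol, x2 = barrels of reformate, x3 = barrels of MTBE, x4 = barrels of alkylate, x5 = barrels of heavy naphtha.
Minimize 151.39x1 + 183.99x2 + 250.63x3 + 176.3x4 + 132.4x5 with:
  1x2 + 1x3 + 2x4 + 38x5 ≤ 10   (sulfur mass)
  3.22x1 + 5.22x2 + 4.37x3 + 4.82x4 + 5.27x5 ≥ 5.37   (energy)
  108.7x1 + 103.7x2 + 118.4x3 + 94.7x4 + 60.1x5 ≥ 135.6   (octane-barrels)
  x1, x2, x3, x4, x5 ≥ 0.
The cheapest feasible vertex uses only ethanol, reformate, heavy naphtha; MTBE, alkylate are not used. There the sulfur mass, energy, octane-barrels constraints are tight.
So ethanol = 0.903318 barrels, reformate = 0.211456 barrels, heavy naphtha = 0.257593 barrels.
Objective = 151.39·0.903318 + 183.99·0.211456 + 132.4·0.257593 = 209.7644.

$209.76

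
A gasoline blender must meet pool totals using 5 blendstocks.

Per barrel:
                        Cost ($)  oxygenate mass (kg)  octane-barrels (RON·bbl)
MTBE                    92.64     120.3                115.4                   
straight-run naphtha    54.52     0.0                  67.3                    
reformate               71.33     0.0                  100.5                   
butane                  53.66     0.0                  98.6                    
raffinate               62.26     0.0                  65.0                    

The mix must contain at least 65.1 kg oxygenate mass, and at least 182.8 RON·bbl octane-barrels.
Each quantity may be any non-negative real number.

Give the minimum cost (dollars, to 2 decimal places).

$115.63

Set it up as a linear program. Let x1 = barrels of MTBE, x2 = barrels of straight-run naphtha, x3 = barrels of reformate, x4 = barrels of butane, x5 = barrels of raffinate.
min 92.64x1 + 54.52x2 + 71.33x3 + 53.66x4 + 62.26x5 s.t.:
  120.3x1 ≥ 65.1   (oxygenate mass)
  115.4x1 + 67.3x2 + 100.5x3 + 98.6x4 + 65x5 ≥ 182.8   (octane-barrels)
  x1, x2, x3, x4, x5 ≥ 0.
The minimum-cost mix takes nothing from straight-run naphtha, reformate, raffinate — only MTBE, butane. The oxygenate mass and octane-barrels requirements are met with equality.
Solving gives x1 = 0.54115, x4 = 1.2206.
Objective = 92.64·0.54115 + 53.66·1.2206 = 115.6295.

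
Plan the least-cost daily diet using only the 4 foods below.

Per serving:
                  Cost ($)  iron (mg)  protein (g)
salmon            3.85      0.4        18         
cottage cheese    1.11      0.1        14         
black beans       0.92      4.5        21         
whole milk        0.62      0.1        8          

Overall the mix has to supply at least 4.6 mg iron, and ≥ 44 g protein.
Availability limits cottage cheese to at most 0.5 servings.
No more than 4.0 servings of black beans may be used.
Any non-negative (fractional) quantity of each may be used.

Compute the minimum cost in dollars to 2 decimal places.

$1.93

This is a linear program. Let x1 = servings of salmon, x2 = servings of cottage cheese, x3 = servings of black beans, x4 = servings of whole milk.
Minimise 3.85x1 + 1.11x2 + 0.92x3 + 0.62x4 with:
  0.4x1 + 0.1x2 + 4.5x3 + 0.1x4 ≥ 4.6   (iron)
  18x1 + 14x2 + 21x3 + 8x4 ≥ 44   (protein)
  x2 ≤ 0.5
  x3 ≤ 4
  x1, x2, x3, x4 ≥ 0.
At the optimum only black beans is positive (salmon, cottage cheese, whole milk = 0). Binding constraint: protein.
Solving gives x3 = 2.095.
Hence cost = 0.92·2.095 = $1.9274.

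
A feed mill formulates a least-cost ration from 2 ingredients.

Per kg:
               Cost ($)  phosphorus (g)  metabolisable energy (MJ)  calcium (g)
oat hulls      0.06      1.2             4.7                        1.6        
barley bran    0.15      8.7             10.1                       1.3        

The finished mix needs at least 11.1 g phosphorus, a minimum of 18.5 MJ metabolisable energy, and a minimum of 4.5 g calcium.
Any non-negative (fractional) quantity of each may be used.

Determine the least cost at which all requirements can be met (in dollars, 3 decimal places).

Let x1 = kg of oat hulls, x2 = kg of barley bran.
min 0.06x1 + 0.15x2 with:
  1.2x1 + 8.7x2 ≥ 11.1   (phosphorus)
  4.7x1 + 10.1x2 ≥ 18.5   (metabolisable energy)
  1.6x1 + 1.3x2 ≥ 4.5   (calcium)
  x1, x2 ≥ 0.
Both inputs are positive at the optimum. The phosphorus and calcium requirements are met with equality.
So oat hulls = 2 kg, barley bran = 1 kg.
Cost = 0.06·2 + 0.15·1 = 0.27000.

$0.270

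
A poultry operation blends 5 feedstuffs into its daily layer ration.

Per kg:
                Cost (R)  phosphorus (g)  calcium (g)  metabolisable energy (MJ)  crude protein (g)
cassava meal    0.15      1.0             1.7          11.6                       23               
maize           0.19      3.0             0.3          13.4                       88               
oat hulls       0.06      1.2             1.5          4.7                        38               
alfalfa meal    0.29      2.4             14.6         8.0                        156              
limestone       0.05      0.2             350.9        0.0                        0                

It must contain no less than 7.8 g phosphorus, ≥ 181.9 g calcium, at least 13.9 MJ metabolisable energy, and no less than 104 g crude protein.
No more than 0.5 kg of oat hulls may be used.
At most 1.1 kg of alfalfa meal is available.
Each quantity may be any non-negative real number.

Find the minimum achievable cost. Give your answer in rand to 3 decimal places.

R0.505

This is a linear program. Let x1 = kg of cassava meal, x2 = kg of maize, x3 = kg of oat hulls, x4 = kg of alfalfa meal, x5 = kg of limestone.
Minimize 0.15x1 + 0.19x2 + 0.06x3 + 0.29x4 + 0.05x5 with:
  1x1 + 3x2 + 1.2x3 + 2.4x4 + 0.2x5 ≥ 7.8   (phosphorus)
  1.7x1 + 0.3x2 + 1.5x3 + 14.6x4 + 350.9x5 ≥ 181.9   (calcium)
  11.6x1 + 13.4x2 + 4.7x3 + 8x4 ≥ 13.9   (metabolisable energy)
  23x1 + 88x2 + 38x3 + 156x4 ≥ 104   (crude protein)
  x3 ≤ 0.5
  x4 ≤ 1.1
  x1, x2, x3, x4, x5 ≥ 0.
The cheapest feasible vertex uses only maize, oat hulls, limestone; cassava meal, alfalfa meal are not used. The phosphorus, calcium, the oat hulls cap requirements are met with equality.
Solving gives x2 = 2.366, x3 = 0.5, x5 = 0.5142.
Hence cost = 0.19·2.366 + 0.06·0.5 + 0.05·0.5142 = R0.50525.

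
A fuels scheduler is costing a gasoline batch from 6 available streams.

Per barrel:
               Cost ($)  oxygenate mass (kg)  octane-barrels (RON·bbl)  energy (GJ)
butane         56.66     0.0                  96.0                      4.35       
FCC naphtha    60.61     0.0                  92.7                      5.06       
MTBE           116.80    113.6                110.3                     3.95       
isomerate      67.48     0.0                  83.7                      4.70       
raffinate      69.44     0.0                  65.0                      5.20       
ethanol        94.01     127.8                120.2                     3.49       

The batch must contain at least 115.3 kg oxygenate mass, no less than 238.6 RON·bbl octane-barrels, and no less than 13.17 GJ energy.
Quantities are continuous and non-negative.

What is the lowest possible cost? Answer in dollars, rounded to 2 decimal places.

$204.85

Let x1 = barrels of butane, x2 = barrels of FCC naphtha, x3 = barrels of MTBE, x4 = barrels of isomerate, x5 = barrels of raffinate, x6 = barrels of ethanol.
min 56.66x1 + 60.61x2 + 116.8x3 + 67.48x4 + 69.44x5 + 94.01x6 subject to:
  113.6x3 + 127.8x6 ≥ 115.3   (oxygenate mass)
  96x1 + 92.7x2 + 110.3x3 + 83.7x4 + 65x5 + 120.2x6 ≥ 238.6   (octane-barrels)
  4.35x1 + 5.06x2 + 3.95x3 + 4.7x4 + 5.2x5 + 3.49x6 ≥ 13.17   (energy)
  x1, x2, x3, x4, x5, x6 ≥ 0.
The optimal basis is {FCC naphtha, ethanol}; butane, MTBE, isomerate, raffinate drop out. There the oxygenate mass and energy constraints are tight.
Optimal quantities: FCC naphtha = 1.9805 barrels, ethanol = 0.90219 barrels.
Hence cost = 60.61·1.9805 + 94.01·0.90219 = $204.8530.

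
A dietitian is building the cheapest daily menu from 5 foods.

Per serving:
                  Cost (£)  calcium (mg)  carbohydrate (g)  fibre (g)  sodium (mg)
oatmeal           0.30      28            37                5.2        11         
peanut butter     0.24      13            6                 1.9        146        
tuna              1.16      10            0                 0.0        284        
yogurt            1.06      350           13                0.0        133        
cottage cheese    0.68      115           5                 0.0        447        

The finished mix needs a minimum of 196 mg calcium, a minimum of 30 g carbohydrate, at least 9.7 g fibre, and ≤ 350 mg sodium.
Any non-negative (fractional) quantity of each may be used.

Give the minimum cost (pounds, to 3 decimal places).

Treat it as an LP. Let x1 = servings of oatmeal, x2 = servings of peanut butter, x3 = servings of tuna, x4 = servings of yogurt, x5 = servings of cottage cheese.
Minimize 0.3x1 + 0.24x2 + 1.16x3 + 1.06x4 + 0.68x5 subject to:
  28x1 + 13x2 + 10x3 + 350x4 + 115x5 ≥ 196   (calcium)
  37x1 + 6x2 + 13x4 + 5x5 ≥ 30   (carbohydrate)
  5.2x1 + 1.9x2 ≥ 9.7   (fibre)
  11x1 + 146x2 + 284x3 + 133x4 + 447x5 ≤ 350   (sodium)
  x1, x2, x3, x4, x5 ≥ 0.
The optimal basis is {oatmeal, yogurt}; peanut butter, tuna, cottage cheese drop out. The calcium and fibre requirements are met with equality.
Solving gives x1 = 1.865, x4 = 0.4108.
Objective = 0.3·1.865 + 1.06·0.4108 = 0.99495.

£0.995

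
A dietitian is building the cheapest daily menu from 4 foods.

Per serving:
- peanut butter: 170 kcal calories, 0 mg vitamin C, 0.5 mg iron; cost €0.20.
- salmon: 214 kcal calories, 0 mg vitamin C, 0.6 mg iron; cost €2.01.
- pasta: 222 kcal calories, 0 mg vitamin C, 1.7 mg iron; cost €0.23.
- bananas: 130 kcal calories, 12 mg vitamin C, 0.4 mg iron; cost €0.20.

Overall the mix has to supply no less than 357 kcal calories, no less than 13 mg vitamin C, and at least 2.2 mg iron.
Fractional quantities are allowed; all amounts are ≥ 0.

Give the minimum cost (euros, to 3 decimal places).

€0.456

Set it up as a linear program. Let x1 = servings of peanut butter, x2 = servings of salmon, x3 = servings of pasta, x4 = servings of bananas.
Minimise 0.2x1 + 2.01x2 + 0.23x3 + 0.2x4 with:
  170x1 + 214x2 + 222x3 + 130x4 ≥ 357   (calories)
  12x4 ≥ 13   (vitamin C)
  0.5x1 + 0.6x2 + 1.7x3 + 0.4x4 ≥ 2.2   (iron)
  x1, x2, x3, x4 ≥ 0.
The minimum-cost mix takes nothing from peanut butter, salmon — only pasta, bananas. Binding constraints: vitamin C and iron.
Optimal quantities: pasta = 1.039 servings, bananas = 1.083 servings.
Cost = 0.23·1.039 + 0.2·1.083 = 0.45557.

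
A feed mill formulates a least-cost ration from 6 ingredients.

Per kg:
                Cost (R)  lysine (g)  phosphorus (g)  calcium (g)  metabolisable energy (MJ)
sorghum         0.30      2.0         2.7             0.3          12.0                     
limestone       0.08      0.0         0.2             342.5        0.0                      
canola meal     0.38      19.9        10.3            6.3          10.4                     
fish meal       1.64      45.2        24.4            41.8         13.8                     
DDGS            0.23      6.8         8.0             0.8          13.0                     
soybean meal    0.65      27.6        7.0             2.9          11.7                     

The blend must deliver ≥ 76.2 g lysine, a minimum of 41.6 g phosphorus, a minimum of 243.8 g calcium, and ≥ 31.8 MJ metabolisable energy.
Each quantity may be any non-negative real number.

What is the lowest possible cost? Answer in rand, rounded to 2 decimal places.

Let x1 = kg of sorghum, x2 = kg of limestone, x3 = kg of canola meal, x4 = kg of fish meal, x5 = kg of DDGS, x6 = kg of soybean meal.
Minimise 0.3x1 + 0.08x2 + 0.38x3 + 1.64x4 + 0.23x5 + 0.65x6 subject to:
  2x1 + 19.9x3 + 45.2x4 + 6.8x5 + 27.6x6 ≥ 76.2   (lysine)
  2.7x1 + 0.2x2 + 10.3x3 + 24.4x4 + 8x5 + 7x6 ≥ 41.6   (phosphorus)
  0.3x1 + 342.5x2 + 6.3x3 + 41.8x4 + 0.8x5 + 2.9x6 ≥ 243.8   (calcium)
  12x1 + 10.4x3 + 13.8x4 + 13x5 + 11.7x6 ≥ 31.8   (metabolisable energy)
  x1, x2, x3, x4, x5, x6 ≥ 0.
The cheapest feasible vertex uses only limestone, canola meal, DDGS; sorghum, fish meal, soybean meal are not used. The lysine, phosphorus, calcium requirements are met with equality.
Optimal quantities: limestone = 0.6432 kg, canola meal = 3.674 kg, DDGS = 0.4533 kg.
Cost = 0.08·0.6432 + 0.38·3.674 + 0.23·0.4533 = 1.5518.

R1.55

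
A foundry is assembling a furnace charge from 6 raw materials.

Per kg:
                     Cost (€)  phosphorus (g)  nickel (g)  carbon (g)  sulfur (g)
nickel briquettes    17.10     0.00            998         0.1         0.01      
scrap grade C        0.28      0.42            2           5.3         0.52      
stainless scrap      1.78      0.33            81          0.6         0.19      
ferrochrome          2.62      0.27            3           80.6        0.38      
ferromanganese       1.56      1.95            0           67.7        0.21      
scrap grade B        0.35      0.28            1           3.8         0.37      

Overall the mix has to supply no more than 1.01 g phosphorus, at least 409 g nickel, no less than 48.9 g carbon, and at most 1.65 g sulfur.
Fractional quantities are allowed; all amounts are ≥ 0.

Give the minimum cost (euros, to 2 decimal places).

This is a linear program. Let x1 = kg of nickel briquettes, x2 = kg of scrap grade C, x3 = kg of stainless scrap, x4 = kg of ferrochrome, x5 = kg of ferromanganese, x6 = kg of scrap grade B.
Minimize 17.1x1 + 0.28x2 + 1.78x3 + 2.62x4 + 1.56x5 + 0.35x6 with:
  0.42x2 + 0.33x3 + 0.27x4 + 1.95x5 + 0.28x6 ≤ 1.01   (phosphorus)
  998x1 + 2x2 + 81x3 + 3x4 + 1x6 ≥ 409   (nickel)
  0.1x1 + 5.3x2 + 0.6x3 + 80.6x4 + 67.7x5 + 3.8x6 ≥ 48.9   (carbon)
  0.01x1 + 0.52x2 + 0.19x3 + 0.38x4 + 0.21x5 + 0.37x6 ≤ 1.65   (sulfur)
  x1, x2, x3, x4, x5, x6 ≥ 0.
The optimal basis is {nickel briquettes, ferrochrome, ferromanganese}; scrap grade C, stainless scrap, scrap grade B drop out. There the phosphorus, nickel, carbon constraints are tight.
That vertex is x1 = 0.4092, x4 = 0.1937, x5 = 0.4911.
Hence cost = 17.1·0.4092 + 2.62·0.1937 + 1.56·0.4911 = €8.2709.

€8.27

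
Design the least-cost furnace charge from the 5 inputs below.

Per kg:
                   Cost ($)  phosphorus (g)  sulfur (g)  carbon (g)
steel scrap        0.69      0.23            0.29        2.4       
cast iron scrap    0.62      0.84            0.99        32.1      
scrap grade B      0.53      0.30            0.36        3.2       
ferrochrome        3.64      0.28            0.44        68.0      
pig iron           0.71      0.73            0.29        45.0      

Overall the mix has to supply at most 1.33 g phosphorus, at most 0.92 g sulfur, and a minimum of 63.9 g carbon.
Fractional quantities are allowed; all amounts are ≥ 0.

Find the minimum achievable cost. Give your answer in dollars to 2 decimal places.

$1.01

Let x1 = kg of steel scrap, x2 = kg of cast iron scrap, x3 = kg of scrap grade B, x4 = kg of ferrochrome, x5 = kg of pig iron.
Minimise 0.69x1 + 0.62x2 + 0.53x3 + 3.64x4 + 0.71x5 s.t.:
  0.23x1 + 0.84x2 + 0.3x3 + 0.28x4 + 0.73x5 ≤ 1.33   (phosphorus)
  0.29x1 + 0.99x2 + 0.36x3 + 0.44x4 + 0.29x5 ≤ 0.92   (sulfur)
  2.4x1 + 32.1x2 + 3.2x3 + 68x4 + 45x5 ≥ 63.9   (carbon)
  x1, x2, x3, x4, x5 ≥ 0.
The optimal basis is {pig iron}; steel scrap, cast iron scrap, scrap grade B, ferrochrome drop out. Binding constraint: carbon.
That vertex is x5 = 1.42.
Hence cost = 0.71·1.42 = $1.0082.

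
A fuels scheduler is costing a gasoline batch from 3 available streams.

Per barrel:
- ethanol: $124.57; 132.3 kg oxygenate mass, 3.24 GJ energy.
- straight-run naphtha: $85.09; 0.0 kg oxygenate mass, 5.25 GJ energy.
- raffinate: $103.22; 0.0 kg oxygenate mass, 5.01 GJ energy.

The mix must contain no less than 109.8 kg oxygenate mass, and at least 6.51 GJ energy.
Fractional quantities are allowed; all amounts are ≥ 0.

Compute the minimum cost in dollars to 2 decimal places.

$165.31

This is a linear program. Let x1 = barrels of ethanol, x2 = barrels of straight-run naphtha, x3 = barrels of raffinate.
Minimise 124.57x1 + 85.09x2 + 103.22x3 subject to:
  132.3x1 ≥ 109.8   (oxygenate mass)
  3.24x1 + 5.25x2 + 5.01x3 ≥ 6.51   (energy)
  x1, x2, x3 ≥ 0.
The optimal basis is {ethanol, straight-run naphtha}; raffinate drops out. Binding constraints: oxygenate mass and energy.
Optimal quantities: ethanol = 0.8299 barrels, straight-run naphtha = 0.7278 barrels.
Objective = 124.57·0.8299 + 85.09·0.7278 = 165.3091.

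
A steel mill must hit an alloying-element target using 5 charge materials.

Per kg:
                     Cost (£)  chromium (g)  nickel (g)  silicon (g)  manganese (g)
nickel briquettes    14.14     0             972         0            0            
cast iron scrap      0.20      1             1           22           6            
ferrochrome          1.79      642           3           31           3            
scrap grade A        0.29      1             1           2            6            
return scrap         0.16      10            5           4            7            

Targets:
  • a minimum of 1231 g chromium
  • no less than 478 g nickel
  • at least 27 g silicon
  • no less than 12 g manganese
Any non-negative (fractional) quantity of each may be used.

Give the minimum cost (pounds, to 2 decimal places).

£10.36

Set it up as a linear program. Let x1 = kg of nickel briquettes, x2 = kg of cast iron scrap, x3 = kg of ferrochrome, x4 = kg of scrap grade A, x5 = kg of return scrap.
min 14.14x1 + 0.2x2 + 1.79x3 + 0.29x4 + 0.16x5 s.t.:
  1x2 + 642x3 + 1x4 + 10x5 ≥ 1231   (chromium)
  972x1 + 1x2 + 3x3 + 1x4 + 5x5 ≥ 478   (nickel)
  22x2 + 31x3 + 2x4 + 4x5 ≥ 27   (silicon)
  6x2 + 3x3 + 6x4 + 7x5 ≥ 12   (manganese)
  x1, x2, x3, x4, x5 ≥ 0.
The optimal basis is {nickel briquettes, ferrochrome, return scrap}; cast iron scrap, scrap grade A drop out. There the chromium, nickel, manganese constraints are tight.
Solving gives x1 = 0.4813, x3 = 1.903, x5 = 0.8985.
Objective = 14.14·0.4813 + 1.79·1.903 + 0.16·0.8985 = 10.3557.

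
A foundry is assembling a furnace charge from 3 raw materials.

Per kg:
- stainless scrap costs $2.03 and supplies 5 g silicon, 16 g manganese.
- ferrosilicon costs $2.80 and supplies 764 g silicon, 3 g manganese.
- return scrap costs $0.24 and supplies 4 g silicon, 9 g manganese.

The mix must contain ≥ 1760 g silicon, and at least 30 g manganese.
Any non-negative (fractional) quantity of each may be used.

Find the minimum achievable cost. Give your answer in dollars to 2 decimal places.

Treat it as an LP. Let x1 = kg of stainless scrap, x2 = kg of ferrosilicon, x3 = kg of return scrap.
min 2.03x1 + 2.8x2 + 0.24x3 s.t.:
  5x1 + 764x2 + 4x3 ≥ 1760   (silicon)
  16x1 + 3x2 + 9x3 ≥ 30   (manganese)
  x1, x2, x3 ≥ 0.
The optimal basis is {ferrosilicon, return scrap}; stainless scrap drops out. The silicon and manganese requirements are met with equality.
That vertex is x2 = 2.29, x3 = 2.57.
Total cost: 2.8·2.29 + 0.24·2.57 = 7.0288.

$7.03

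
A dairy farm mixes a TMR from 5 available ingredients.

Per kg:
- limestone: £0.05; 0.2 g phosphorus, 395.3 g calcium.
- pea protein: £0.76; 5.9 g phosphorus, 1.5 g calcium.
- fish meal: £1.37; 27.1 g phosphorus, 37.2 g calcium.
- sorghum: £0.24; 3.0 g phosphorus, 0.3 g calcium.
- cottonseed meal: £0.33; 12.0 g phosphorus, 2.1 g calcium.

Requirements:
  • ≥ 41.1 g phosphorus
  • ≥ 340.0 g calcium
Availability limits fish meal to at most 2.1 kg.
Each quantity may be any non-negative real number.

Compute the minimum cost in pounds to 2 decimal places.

Let x1 = kg of limestone, x2 = kg of pea protein, x3 = kg of fish meal, x4 = kg of sorghum, x5 = kg of cottonseed meal.
Minimize 0.05x1 + 0.76x2 + 1.37x3 + 0.24x4 + 0.33x5 subject to:
  0.2x1 + 5.9x2 + 27.1x3 + 3x4 + 12x5 ≥ 41.1   (phosphorus)
  395.3x1 + 1.5x2 + 37.2x3 + 0.3x4 + 2.1x5 ≥ 340   (calcium)
  x3 ≤ 2.1
  x1, x2, x3, x4, x5 ≥ 0.
At the optimum only limestone, cottonseed meal are positive (pea protein, fish meal, sorghum = 0). The phosphorus and calcium requirements are met with equality.
Optimal quantities: limestone = 0.842 kg, cottonseed meal = 3.411 kg.
Cost = 0.05·0.842 + 0.33·3.411 = 1.1677.

£1.17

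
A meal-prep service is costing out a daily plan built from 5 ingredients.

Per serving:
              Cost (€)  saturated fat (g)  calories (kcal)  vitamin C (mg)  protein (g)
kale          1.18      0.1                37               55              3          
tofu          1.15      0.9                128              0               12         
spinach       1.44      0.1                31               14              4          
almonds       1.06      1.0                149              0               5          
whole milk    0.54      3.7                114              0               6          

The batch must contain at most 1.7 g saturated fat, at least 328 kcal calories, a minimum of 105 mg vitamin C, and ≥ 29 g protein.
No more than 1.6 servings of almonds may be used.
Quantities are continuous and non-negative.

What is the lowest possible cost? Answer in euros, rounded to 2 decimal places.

€6.16

Let x1 = servings of kale, x2 = servings of tofu, x3 = servings of spinach, x4 = servings of almonds, x5 = servings of whole milk.
Minimise 1.18x1 + 1.15x2 + 1.44x3 + 1.06x4 + 0.54x5 subject to:
  0.1x1 + 0.9x2 + 0.1x3 + 1x4 + 3.7x5 ≤ 1.7   (saturated fat)
  37x1 + 128x2 + 31x3 + 149x4 + 114x5 ≥ 328   (calories)
  55x1 + 14x3 ≥ 105   (vitamin C)
  3x1 + 12x2 + 4x3 + 5x4 + 6x5 ≥ 29   (protein)
  x4 ≤ 1.6
  x1, x2, x3, x4, x5 ≥ 0.
The cheapest feasible vertex uses only kale, tofu, spinach; almonds, whole milk are not used. Binding constraints: saturated fat, calories, protein.
That vertex is x1 = 3.773, x2 = 1.468, x3 = 0.01695.
Cost = 1.18·3.773 + 1.15·1.468 + 1.44·0.01695 = 6.1647.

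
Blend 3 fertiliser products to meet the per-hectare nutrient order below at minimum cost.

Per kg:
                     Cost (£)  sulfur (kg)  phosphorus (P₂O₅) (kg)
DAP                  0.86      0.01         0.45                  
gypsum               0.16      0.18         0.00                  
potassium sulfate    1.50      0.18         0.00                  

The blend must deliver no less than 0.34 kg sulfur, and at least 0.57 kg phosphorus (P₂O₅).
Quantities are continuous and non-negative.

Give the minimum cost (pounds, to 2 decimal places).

Treat it as an LP. Let x1 = kg of DAP, x2 = kg of gypsum, x3 = kg of potassium sulfate.
Minimize 0.86x1 + 0.16x2 + 1.5x3 s.t.:
  0.01x1 + 0.18x2 + 0.18x3 ≥ 0.34   (sulfur)
  0.45x1 ≥ 0.57   (phosphorus (P₂O₅))
  x1, x2, x3 ≥ 0.
The minimum-cost mix takes nothing from potassium sulfate — only DAP, gypsum. Binding constraints: sulfur and phosphorus (P₂O₅).
That vertex is x1 = 1.267, x2 = 1.819.
Objective = 0.86·1.267 + 0.16·1.819 = 1.3807.

£1.38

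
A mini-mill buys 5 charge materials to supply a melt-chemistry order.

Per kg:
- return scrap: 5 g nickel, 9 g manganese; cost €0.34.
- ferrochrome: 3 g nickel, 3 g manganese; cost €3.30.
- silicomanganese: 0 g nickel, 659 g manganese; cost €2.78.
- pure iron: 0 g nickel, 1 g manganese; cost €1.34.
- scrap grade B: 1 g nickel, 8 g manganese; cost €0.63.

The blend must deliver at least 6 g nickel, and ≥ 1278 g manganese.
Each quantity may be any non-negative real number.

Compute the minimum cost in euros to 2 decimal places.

€5.75

Let x1 = kg of return scrap, x2 = kg of ferrochrome, x3 = kg of silicomanganese, x4 = kg of pure iron, x5 = kg of scrap grade B.
Minimize 0.34x1 + 3.3x2 + 2.78x3 + 1.34x4 + 0.63x5 subject to:
  5x1 + 3x2 + 1x5 ≥ 6   (nickel)
  9x1 + 3x2 + 659x3 + 1x4 + 8x5 ≥ 1278   (manganese)
  x1, x2, x3, x4, x5 ≥ 0.
The cheapest feasible vertex uses only return scrap, silicomanganese; ferrochrome, pure iron, scrap grade B are not used. The nickel and manganese requirements are met with equality.
So return scrap = 1.2 kg, silicomanganese = 1.923 kg.
Objective = 0.34·1.2 + 2.78·1.923 = 5.7539.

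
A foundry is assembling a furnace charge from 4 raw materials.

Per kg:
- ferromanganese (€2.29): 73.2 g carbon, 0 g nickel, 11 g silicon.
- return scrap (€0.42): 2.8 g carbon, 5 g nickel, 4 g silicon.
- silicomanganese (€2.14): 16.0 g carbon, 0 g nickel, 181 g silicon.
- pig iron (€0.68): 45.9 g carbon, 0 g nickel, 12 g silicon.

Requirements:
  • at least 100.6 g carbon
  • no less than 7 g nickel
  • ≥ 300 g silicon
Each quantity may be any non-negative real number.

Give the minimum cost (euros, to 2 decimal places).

Treat it as an LP. Let x1 = kg of ferromanganese, x2 = kg of return scrap, x3 = kg of silicomanganese, x4 = kg of pig iron.
min 2.29x1 + 0.42x2 + 2.14x3 + 0.68x4 subject to:
  73.2x1 + 2.8x2 + 16x3 + 45.9x4 ≥ 100.6   (carbon)
  5x2 ≥ 7   (nickel)
  11x1 + 4x2 + 181x3 + 12x4 ≥ 300   (silicon)
  x1, x2, x3, x4 ≥ 0.
The cheapest feasible vertex uses only return scrap, silicomanganese, pig iron; ferromanganese is not used. The carbon, nickel, silicon requirements are met with equality.
Optimal quantities: return scrap = 1.4 kg, silicomanganese = 1.522 kg, pig iron = 1.576 kg.
Hence cost = 0.42·1.4 + 2.14·1.522 + 0.68·1.576 = €4.9168.

€4.92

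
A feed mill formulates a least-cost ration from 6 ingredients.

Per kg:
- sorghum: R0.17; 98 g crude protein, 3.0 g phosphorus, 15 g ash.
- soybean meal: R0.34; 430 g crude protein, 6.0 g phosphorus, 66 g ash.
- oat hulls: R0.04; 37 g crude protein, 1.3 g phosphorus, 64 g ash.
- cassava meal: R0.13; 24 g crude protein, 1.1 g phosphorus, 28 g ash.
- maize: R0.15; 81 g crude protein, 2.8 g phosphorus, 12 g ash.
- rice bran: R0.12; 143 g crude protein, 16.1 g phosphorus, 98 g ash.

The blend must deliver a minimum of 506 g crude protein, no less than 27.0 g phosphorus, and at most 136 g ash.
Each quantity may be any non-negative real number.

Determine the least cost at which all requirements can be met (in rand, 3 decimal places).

Let x1 = kg of sorghum, x2 = kg of soybean meal, x3 = kg of oat hulls, x4 = kg of cassava meal, x5 = kg of maize, x6 = kg of rice bran.
min 0.17x1 + 0.34x2 + 0.04x3 + 0.13x4 + 0.15x5 + 0.12x6 s.t.:
  98x1 + 430x2 + 37x3 + 24x4 + 81x5 + 143x6 ≥ 506   (crude protein)
  3x1 + 6x2 + 1.3x3 + 1.1x4 + 2.8x5 + 16.1x6 ≥ 27   (phosphorus)
  15x1 + 66x2 + 64x3 + 28x4 + 12x5 + 98x6 ≤ 136   (ash)
  x1, x2, x3, x4, x5, x6 ≥ 0.
The optimal basis is {maize, rice bran}; sorghum, soybean meal, oat hulls, cassava meal drop out. There the phosphorus and ash constraints are tight.
Solving gives x5 = 5.621, x6 = 0.6995.
Objective = 0.15·5.621 + 0.12·0.6995 = 0.92709.

R0.927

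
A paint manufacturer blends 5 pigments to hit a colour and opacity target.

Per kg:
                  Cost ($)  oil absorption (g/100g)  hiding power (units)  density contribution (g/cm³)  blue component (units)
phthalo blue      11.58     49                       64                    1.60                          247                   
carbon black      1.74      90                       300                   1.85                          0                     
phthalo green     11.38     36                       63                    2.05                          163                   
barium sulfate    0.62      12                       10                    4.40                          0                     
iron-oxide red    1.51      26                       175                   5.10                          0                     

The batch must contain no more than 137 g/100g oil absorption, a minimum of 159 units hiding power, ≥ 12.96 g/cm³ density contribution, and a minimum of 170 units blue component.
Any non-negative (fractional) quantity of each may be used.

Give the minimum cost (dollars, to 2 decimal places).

$10.07

Let x1 = kg of phthalo blue, x2 = kg of carbon black, x3 = kg of phthalo green, x4 = kg of barium sulfate, x5 = kg of iron-oxide red.
min 11.58x1 + 1.74x2 + 11.38x3 + 0.62x4 + 1.51x5 subject to:
  49x1 + 90x2 + 36x3 + 12x4 + 26x5 ≤ 137   (oil absorption)
  64x1 + 300x2 + 63x3 + 10x4 + 175x5 ≥ 159   (hiding power)
  1.6x1 + 1.85x2 + 2.05x3 + 4.4x4 + 5.1x5 ≥ 12.96   (density contribution)
  247x1 + 163x3 ≥ 170   (blue component)
  x1, x2, x3, x4, x5 ≥ 0.
The cheapest feasible vertex uses only phthalo blue, barium sulfate, iron-oxide red; carbon black, phthalo green are not used. There the hiding power, density contribution, blue component constraints are tight.
That vertex is x1 = 0.6883, x4 = 2.071, x5 = 0.5385.
Total cost: 11.58·0.6883 + 0.62·2.071 + 1.51·0.5385 = 10.0677.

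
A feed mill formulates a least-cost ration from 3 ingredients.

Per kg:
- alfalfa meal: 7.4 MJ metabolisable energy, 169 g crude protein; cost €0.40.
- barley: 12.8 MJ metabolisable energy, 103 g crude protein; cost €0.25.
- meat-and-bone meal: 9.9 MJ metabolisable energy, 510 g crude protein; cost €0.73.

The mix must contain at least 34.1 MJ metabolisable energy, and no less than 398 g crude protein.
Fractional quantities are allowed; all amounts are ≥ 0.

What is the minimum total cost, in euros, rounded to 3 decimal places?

€0.820

Treat it as an LP. Let x1 = kg of alfalfa meal, x2 = kg of barley, x3 = kg of meat-and-bone meal.
Minimize 0.4x1 + 0.25x2 + 0.73x3 with:
  7.4x1 + 12.8x2 + 9.9x3 ≥ 34.1   (metabolisable energy)
  169x1 + 103x2 + 510x3 ≥ 398   (crude protein)
  x1, x2, x3 ≥ 0.
The minimum-cost mix takes nothing from alfalfa meal — only barley, meat-and-bone meal. The metabolisable energy and crude protein requirements are met with equality.
Optimal quantities: barley = 2.442 kg, meat-and-bone meal = 0.2872 kg.
Objective = 0.25·2.442 + 0.73·0.2872 = 0.82016.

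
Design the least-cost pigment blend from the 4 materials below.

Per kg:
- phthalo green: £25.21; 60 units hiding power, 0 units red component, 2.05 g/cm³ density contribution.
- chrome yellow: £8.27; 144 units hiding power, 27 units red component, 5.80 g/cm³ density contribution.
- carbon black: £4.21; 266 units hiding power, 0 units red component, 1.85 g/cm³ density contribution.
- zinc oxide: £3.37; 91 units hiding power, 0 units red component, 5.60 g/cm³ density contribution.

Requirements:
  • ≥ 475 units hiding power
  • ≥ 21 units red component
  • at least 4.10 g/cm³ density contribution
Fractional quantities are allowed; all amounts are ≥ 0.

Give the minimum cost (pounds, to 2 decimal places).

Let x1 = kg of phthalo green, x2 = kg of chrome yellow, x3 = kg of carbon black, x4 = kg of zinc oxide.
Minimise 25.21x1 + 8.27x2 + 4.21x3 + 3.37x4 s.t.:
  60x1 + 144x2 + 266x3 + 91x4 ≥ 475   (hiding power)
  27x2 ≥ 21   (red component)
  2.05x1 + 5.8x2 + 1.85x3 + 5.6x4 ≥ 4.1   (density contribution)
  x1, x2, x3, x4 ≥ 0.
The minimum-cost mix takes nothing from phthalo green, zinc oxide — only chrome yellow, carbon black. Binding constraints: hiding power and red component.
Optimal quantities: chrome yellow = 0.7778 kg, carbon black = 1.365 kg.
Total cost: 8.27·0.7778 + 4.21·1.365 = 12.1791.

£12.18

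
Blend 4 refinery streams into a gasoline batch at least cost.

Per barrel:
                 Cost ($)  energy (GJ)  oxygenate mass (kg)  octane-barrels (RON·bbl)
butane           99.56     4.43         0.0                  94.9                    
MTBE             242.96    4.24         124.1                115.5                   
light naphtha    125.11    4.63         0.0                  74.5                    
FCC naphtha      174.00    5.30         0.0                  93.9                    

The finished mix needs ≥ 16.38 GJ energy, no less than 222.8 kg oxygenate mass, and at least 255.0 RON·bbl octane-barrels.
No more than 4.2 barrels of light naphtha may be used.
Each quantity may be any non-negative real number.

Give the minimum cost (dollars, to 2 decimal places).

$633.24

Let x1 = barrels of butane, x2 = barrels of MTBE, x3 = barrels of light naphtha, x4 = barrels of FCC naphtha.
Minimise 99.56x1 + 242.96x2 + 125.11x3 + 174x4 s.t.:
  4.43x1 + 4.24x2 + 4.63x3 + 5.3x4 ≥ 16.38   (energy)
  124.1x2 ≥ 222.8   (oxygenate mass)
  94.9x1 + 115.5x2 + 74.5x3 + 93.9x4 ≥ 255   (octane-barrels)
  x3 ≤ 4.2
  x1, x2, x3, x4 ≥ 0.
The minimum-cost mix takes nothing from light naphtha, FCC naphtha — only butane, MTBE. There the energy and oxygenate mass constraints are tight.
That vertex is x1 = 1.9792, x2 = 1.7953.
Hence cost = 99.56·1.9792 + 242.96·1.7953 = $633.2352.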